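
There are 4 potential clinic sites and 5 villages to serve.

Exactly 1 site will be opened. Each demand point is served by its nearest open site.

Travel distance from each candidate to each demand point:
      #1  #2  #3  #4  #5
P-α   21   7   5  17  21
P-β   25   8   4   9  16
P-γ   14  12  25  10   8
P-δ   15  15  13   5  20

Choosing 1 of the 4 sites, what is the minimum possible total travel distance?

Open {P-β}.
  #1→P-β 25, #2→P-β 8, #3→P-β 4, #4→P-β 9, #5→P-β 16  ⇒ total 62.
Compare {P-δ}: total 68.
Compare {P-γ}: total 69.
No size-1 selection does better; minimum is 62.

62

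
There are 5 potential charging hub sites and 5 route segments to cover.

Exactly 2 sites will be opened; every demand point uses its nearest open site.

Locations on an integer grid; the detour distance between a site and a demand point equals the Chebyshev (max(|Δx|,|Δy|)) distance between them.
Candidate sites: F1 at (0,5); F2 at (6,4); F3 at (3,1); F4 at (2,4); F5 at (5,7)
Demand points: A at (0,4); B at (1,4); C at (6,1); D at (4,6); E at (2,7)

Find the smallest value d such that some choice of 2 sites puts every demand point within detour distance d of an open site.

3

Open {F1, F2}.
  Farthest demand point is C at detour distance 3 (to F2); all others are ≤ 3.
With {F2, F4} the worst case is 3.
With {F3, F4} the worst case is 3.
No size-2 selection achieves below 3.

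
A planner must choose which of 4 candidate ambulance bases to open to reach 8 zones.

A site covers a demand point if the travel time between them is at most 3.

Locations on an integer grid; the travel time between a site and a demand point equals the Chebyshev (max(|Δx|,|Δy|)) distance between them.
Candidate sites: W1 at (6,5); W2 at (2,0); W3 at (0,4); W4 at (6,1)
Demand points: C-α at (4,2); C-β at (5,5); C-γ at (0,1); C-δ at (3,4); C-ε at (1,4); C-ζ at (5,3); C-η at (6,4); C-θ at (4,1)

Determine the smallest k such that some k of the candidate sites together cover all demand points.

3

Coverage sets (demand points within 3 of each site):
  W1: {C-α, C-β, C-δ, C-ζ, C-η}
  W2: {C-α, C-γ, C-ζ, C-θ}
  W3: {C-γ, C-δ, C-ε}
  W4: {C-α, C-δ, C-ζ, C-η, C-θ}
No 2 sites suffice: every size-2 union leaves at least one demand point uncovered.
But {W1, W2, W3} covers everything, so the minimum is 3.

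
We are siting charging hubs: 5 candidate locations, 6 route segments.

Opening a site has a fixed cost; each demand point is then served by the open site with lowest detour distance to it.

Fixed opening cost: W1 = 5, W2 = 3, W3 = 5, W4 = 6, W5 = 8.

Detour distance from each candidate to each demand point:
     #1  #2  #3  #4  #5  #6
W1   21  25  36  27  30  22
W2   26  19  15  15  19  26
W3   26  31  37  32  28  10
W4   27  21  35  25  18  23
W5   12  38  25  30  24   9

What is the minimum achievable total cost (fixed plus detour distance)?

100

Open {W2, W5}: assign each demand point to its cheapest open site.
  #1→W5 12, #2→W2 19, #3→W2 15, #4→W2 15, #5→W2 19, #6→W5 9
  detour distance 89, fixed 11 → total 100.
Compare {W1, W2, W5}: detour distance 89 + fixed 16 = 105.
Compare {W2, W3, W5}: detour distance 89 + fixed 16 = 105.
Compare {W2, W4, W5}: detour distance 88 + fixed 17 = 105.
All other subsets cost ≥ 105. Minimum total cost: 100.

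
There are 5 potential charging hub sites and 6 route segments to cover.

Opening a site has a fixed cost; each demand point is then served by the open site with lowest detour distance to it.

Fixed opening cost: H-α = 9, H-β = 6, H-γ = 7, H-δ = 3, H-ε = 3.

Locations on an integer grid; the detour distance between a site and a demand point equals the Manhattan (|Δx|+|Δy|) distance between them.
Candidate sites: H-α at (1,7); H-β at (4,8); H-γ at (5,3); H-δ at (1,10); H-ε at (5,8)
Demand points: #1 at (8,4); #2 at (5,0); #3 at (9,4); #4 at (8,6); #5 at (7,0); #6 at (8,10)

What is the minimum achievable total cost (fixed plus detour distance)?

Open {H-γ, H-ε}: assign each demand point to its cheapest open site.
  #1→H-γ 4, #2→H-γ 3, #3→H-γ 5, #4→H-ε 5, #5→H-γ 5, #6→H-ε 5
  detour distance 27, fixed 10 → total 37.
Compare {H-γ}: detour distance 33 + fixed 7 = 40.
Compare {H-γ, H-δ}: detour distance 30 + fixed 10 = 40.
Compare {H-γ, H-δ, H-ε}: detour distance 27 + fixed 13 = 40.
All other subsets cost ≥ 40. Minimum total cost: 37.

37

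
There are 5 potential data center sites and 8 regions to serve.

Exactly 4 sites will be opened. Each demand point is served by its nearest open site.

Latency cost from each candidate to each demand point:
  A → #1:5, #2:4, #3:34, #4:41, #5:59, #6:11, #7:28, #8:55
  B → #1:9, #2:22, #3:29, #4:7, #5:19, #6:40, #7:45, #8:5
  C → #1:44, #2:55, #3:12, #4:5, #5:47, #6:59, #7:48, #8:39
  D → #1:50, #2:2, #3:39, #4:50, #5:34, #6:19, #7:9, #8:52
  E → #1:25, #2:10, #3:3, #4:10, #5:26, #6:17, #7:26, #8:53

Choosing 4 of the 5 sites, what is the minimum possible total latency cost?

Open {A, B, D, E}.
  #1→A 5, #2→D 2, #3→E 3, #4→B 7, #5→B 19, #6→A 11, #7→D 9, #8→B 5  ⇒ total 61.
Compare {A, B, C, D}: total 68.
Compare {B, C, D, E}: total 69.
No size-4 selection does better; minimum is 61.

61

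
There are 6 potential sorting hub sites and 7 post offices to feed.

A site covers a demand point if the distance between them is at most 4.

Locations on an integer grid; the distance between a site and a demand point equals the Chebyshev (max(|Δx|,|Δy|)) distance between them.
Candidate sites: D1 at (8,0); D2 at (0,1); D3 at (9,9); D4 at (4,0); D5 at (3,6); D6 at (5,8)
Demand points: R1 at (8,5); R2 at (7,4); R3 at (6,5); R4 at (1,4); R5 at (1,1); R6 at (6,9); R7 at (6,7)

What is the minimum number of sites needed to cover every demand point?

2

Coverage sets (demand points within 4 of each site):
  D1: {R2}
  D2: {R4, R5}
  D3: {R1, R3, R6, R7}
  D4: {R2, R4, R5}
  D5: {R2, R3, R4, R6, R7}
  D6: {R1, R2, R3, R4, R6, R7}
No single site covers all 7 demand points.
But {D2, D6} covers everything, so the minimum is 2.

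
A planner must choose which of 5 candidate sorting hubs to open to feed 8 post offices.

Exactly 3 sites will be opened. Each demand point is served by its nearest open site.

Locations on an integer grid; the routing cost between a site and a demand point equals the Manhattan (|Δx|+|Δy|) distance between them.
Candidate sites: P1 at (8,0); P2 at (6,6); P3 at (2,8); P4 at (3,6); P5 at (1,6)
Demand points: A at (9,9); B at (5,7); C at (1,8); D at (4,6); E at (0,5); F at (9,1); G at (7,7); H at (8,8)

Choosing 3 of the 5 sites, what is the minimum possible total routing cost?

22

Open {P1, P2, P5}.
  A→P2 6, B→P2 2, C→P5 2, D→P2 2, E→P5 2, F→P1 2, G→P2 2, H→P2 4  ⇒ total 22.
Compare {P1, P2, P3}: total 24.
Compare {P1, P2, P4}: total 25.
No size-3 selection does better; minimum is 22.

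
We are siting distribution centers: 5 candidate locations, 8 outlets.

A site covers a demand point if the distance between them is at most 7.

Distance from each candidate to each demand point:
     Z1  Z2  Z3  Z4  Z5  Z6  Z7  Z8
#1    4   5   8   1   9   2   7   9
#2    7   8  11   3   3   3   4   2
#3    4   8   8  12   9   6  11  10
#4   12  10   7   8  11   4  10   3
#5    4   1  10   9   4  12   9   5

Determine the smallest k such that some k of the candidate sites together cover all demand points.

Coverage sets (demand points within 7 of each site):
  #1: {Z1, Z2, Z4, Z6, Z7}
  #2: {Z1, Z4, Z5, Z6, Z7, Z8}
  #3: {Z1, Z6}
  #4: {Z3, Z6, Z8}
  #5: {Z1, Z2, Z5, Z8}
No 2 sites suffice: every size-2 union leaves at least one demand point uncovered.
But {#1, #2, #4} covers everything, so the minimum is 3.

3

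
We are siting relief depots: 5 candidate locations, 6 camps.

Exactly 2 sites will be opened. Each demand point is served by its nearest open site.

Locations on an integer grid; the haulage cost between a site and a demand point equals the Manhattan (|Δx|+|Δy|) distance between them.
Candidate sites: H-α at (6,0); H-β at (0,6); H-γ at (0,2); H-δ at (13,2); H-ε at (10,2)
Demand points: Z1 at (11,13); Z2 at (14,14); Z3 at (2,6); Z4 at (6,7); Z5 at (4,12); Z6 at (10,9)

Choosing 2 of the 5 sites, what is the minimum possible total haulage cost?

54

Open {H-β, H-ε}.
  Z1→H-ε 12, Z2→H-ε 16, Z3→H-β 2, Z4→H-β 7, Z5→H-β 10, Z6→H-ε 7  ⇒ total 54.
Compare {H-β, H-δ}: total 55.
Compare {H-γ, H-ε}: total 64.
No size-2 selection does better; minimum is 54.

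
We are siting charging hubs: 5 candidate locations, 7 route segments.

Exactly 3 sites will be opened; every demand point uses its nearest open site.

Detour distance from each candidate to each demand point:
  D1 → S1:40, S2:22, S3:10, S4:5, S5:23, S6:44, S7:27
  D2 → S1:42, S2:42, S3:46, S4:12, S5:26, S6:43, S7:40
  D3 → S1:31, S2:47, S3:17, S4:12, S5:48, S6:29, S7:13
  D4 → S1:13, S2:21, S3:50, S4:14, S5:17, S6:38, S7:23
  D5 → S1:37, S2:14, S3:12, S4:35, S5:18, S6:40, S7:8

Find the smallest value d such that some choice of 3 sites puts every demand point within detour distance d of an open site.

29

Open {D1, D3, D4}.
  Farthest demand point is S6 at detour distance 29 (to D3); all others are ≤ 29.
With {D2, D3, D4} the worst case is 29.
With {D3, D4, D5} the worst case is 29.
No size-3 selection achieves below 29.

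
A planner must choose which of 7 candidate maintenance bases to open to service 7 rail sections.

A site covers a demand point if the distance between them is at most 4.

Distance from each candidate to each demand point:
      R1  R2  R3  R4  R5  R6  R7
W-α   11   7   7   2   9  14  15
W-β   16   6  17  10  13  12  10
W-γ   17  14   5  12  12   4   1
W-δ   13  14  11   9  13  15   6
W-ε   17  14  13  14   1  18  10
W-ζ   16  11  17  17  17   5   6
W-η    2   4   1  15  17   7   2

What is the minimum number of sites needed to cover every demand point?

Coverage sets (demand points within 4 of each site):
  W-α: {R4}
  W-β: {}
  W-γ: {R6, R7}
  W-δ: {}
  W-ε: {R5}
  W-ζ: {}
  W-η: {R1, R2, R3, R7}
No 3 sites suffice: every size-3 union leaves at least one demand point uncovered.
But {W-α, W-γ, W-ε, W-η} covers everything, so the minimum is 4.

4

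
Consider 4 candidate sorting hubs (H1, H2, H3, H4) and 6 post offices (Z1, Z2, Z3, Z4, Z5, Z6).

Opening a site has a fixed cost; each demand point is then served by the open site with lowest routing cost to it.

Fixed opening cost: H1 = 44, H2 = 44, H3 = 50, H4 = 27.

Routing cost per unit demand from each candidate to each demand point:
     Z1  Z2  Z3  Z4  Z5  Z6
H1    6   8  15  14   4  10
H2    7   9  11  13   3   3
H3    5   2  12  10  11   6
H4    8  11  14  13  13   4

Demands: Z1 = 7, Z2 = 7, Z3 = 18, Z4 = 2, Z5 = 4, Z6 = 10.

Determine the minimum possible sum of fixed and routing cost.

403

Open {H2, H3}: assign each demand point to its cheapest open site.
  Z1→H3 7×5=35, Z2→H3 7×2=14, Z3→H2 18×11=198, Z4→H3 2×10=20, Z5→H2 4×3=12, Z6→H2 10×3=30
  routing cost 309, fixed 94 → total 403.
Compare {H2}: routing cost 378 + fixed 44 = 422.
Compare {H2, H3, H4}: routing cost 309 + fixed 121 = 430.
Compare {H3}: routing cost 389 + fixed 50 = 439.
All other subsets cost ≥ 422. Minimum total cost: 403.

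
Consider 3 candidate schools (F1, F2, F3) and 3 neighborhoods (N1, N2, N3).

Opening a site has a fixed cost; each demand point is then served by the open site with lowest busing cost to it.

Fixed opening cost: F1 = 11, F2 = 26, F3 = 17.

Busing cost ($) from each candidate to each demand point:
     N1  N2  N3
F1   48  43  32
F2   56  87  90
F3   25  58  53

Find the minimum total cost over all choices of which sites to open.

Open {F1, F3}: assign each demand point to its cheapest open site.
  N1→F3 25, N2→F1 43, N3→F1 32
  busing cost 100, fixed 28 → total 128.
Compare {F1}: busing cost 123 + fixed 11 = 134.
Compare {F3}: busing cost 136 + fixed 17 = 153.
Compare {F1, F2, F3}: busing cost 100 + fixed 54 = 154.
All other subsets cost ≥ 134. Minimum total cost: 128.

128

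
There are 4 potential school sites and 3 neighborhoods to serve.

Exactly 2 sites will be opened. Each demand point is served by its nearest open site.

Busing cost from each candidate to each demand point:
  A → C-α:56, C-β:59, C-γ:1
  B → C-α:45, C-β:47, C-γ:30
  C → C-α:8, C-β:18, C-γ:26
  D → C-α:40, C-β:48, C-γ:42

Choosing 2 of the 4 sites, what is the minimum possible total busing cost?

Open {A, C}.
  C-α→C 8, C-β→C 18, C-γ→A 1  ⇒ total 27.
Compare {B, C}: total 52.
Compare {C, D}: total 52.
No size-2 selection does better; minimum is 27.

27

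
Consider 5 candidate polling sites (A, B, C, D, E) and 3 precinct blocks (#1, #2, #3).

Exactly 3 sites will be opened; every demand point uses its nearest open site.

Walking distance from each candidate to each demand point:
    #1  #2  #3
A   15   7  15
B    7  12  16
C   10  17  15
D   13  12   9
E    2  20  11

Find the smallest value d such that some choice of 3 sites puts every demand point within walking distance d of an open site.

Open {A, B, D}.
  Farthest demand point is #3 at walking distance 9 (to D); all others are ≤ 9.
With {A, D, E} the worst case is 9.
With {A, C, D} the worst case is 10.
No size-3 selection achieves below 9.

9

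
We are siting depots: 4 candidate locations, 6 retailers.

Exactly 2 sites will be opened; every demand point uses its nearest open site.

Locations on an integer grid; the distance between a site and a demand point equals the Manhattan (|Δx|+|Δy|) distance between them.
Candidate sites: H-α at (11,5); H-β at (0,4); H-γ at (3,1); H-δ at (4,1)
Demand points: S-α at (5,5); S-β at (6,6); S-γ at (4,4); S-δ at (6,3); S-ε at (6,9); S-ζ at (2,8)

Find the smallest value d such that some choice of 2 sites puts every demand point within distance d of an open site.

9

Open {H-α, H-β}.
  Farthest demand point is S-ε at distance 9 (to H-α); all others are ≤ 9.
With {H-α, H-γ} the worst case is 9.
With {H-α, H-δ} the worst case is 9.
No size-2 selection achieves below 9.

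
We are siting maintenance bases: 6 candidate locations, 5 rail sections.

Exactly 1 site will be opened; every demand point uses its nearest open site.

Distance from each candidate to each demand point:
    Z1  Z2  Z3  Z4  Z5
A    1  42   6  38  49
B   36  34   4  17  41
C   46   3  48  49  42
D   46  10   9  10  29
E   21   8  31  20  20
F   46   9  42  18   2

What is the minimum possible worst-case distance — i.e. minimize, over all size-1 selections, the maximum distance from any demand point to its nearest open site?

Open {E}.
  Farthest demand point is Z3 at distance 31 (to E); all others are ≤ 31.
With {B} the worst case is 41.
With {D} the worst case is 46.
No size-1 selection achieves below 31.

31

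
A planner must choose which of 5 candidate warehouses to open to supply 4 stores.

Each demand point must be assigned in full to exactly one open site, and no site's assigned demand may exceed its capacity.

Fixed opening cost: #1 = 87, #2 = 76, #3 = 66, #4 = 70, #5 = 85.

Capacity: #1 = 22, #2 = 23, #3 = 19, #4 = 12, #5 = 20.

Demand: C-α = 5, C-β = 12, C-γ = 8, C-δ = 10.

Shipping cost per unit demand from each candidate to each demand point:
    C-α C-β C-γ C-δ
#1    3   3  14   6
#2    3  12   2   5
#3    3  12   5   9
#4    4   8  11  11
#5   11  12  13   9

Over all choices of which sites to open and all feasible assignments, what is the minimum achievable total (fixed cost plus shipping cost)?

Open {#1, #2}; cheapest assignment that respects the capacities:
  #1 (cap 22, load 17): C-α, C-β — cost 5×3 + 12×3 = 51
  #2 (cap 23, load 18): C-γ, C-δ — cost 8×2 + 10×5 = 66
  Shipping 117, fixed 163 → total 280.
  Any other capacity-feasible assignment to {#1, #2} ships for at least 117.
Compare {#1, #3}: its best feasible assignment gives total 304.
Compare {#2, #4}: its best feasible assignment gives total 323.
Every other set of open sites that can feasibly serve all demand totals ≥ 304 even under its best assignment. Minimum: 280.

280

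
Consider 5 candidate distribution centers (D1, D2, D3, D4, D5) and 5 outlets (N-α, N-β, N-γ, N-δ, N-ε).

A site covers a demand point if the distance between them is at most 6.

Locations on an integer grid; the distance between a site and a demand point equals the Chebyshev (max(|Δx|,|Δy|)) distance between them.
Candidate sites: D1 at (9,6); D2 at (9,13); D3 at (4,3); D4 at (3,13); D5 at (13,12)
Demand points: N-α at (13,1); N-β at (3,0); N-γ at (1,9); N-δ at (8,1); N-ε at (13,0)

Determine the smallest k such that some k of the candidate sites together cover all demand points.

Coverage sets (demand points within 6 of each site):
  D1: {N-α, N-β, N-δ, N-ε}
  D2: {}
  D3: {N-β, N-γ, N-δ}
  D4: {N-γ}
  D5: {}
No single site covers all 5 demand points.
But {D1, D3} covers everything, so the minimum is 2.

2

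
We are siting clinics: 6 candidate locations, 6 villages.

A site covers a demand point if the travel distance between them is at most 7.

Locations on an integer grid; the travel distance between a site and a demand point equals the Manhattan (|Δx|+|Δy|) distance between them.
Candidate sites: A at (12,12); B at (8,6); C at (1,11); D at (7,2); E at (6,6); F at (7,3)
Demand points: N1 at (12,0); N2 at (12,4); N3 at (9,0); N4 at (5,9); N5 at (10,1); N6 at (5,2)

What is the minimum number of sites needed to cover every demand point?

2

Coverage sets (demand points within 7 of each site):
  A: {}
  B: {N2, N3, N4, N5, N6}
  C: {N4}
  D: {N1, N2, N3, N5, N6}
  E: {N4, N6}
  F: {N2, N3, N5, N6}
No single site covers all 6 demand points.
But {B, D} covers everything, so the minimum is 2.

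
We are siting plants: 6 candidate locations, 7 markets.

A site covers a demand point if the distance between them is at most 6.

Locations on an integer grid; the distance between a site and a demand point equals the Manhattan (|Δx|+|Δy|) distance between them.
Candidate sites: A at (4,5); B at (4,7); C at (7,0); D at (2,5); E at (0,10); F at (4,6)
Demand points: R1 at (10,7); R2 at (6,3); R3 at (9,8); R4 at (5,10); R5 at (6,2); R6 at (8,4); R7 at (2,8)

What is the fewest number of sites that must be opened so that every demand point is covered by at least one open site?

Coverage sets (demand points within 6 of each site):
  A: {R2, R4, R5, R6, R7}
  B: {R1, R2, R3, R4, R7}
  C: {R2, R5, R6}
  D: {R2, R7}
  E: {R4, R7}
  F: {R2, R4, R5, R6, R7}
No single site covers all 7 demand points.
But {A, B} covers everything, so the minimum is 2.

2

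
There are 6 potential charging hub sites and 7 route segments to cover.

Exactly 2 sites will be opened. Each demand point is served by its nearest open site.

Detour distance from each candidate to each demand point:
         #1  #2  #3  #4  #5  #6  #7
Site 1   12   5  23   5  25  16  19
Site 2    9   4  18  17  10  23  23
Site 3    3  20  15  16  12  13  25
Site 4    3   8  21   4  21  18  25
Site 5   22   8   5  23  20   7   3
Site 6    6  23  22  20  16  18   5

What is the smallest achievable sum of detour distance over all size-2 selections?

50

Open {Site 4, Site 5}.
  #1→Site 4 3, #2→Site 4 8, #3→Site 5 5, #4→Site 4 4, #5→Site 5 20, #6→Site 5 7, #7→Site 5 3  ⇒ total 50.
Compare {Site 3, Site 5}: total 54.
Compare {Site 2, Site 5}: total 55.
No size-2 selection does better; minimum is 50.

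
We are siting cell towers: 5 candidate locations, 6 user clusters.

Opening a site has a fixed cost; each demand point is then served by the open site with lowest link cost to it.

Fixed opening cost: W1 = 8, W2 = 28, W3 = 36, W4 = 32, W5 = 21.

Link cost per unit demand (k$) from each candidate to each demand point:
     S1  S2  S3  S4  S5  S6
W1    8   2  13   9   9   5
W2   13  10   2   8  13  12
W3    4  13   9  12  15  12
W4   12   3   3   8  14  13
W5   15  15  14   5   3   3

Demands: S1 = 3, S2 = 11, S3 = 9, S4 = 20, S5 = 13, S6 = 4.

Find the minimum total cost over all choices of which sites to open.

Open {W1, W2, W5}: assign each demand point to its cheapest open site.
  S1→W1 3×8=24, S2→W1 11×2=22, S3→W2 9×2=18, S4→W5 20×5=100, S5→W5 13×3=39, S6→W5 4×3=12
  link cost 215, fixed 57 → total 272.
Compare {W1, W4, W5}: link cost 224 + fixed 61 = 285.
Compare {W1, W2, W3, W5}: link cost 203 + fixed 93 = 296.
Compare {W4, W5}: link cost 247 + fixed 53 = 300.
All other subsets cost ≥ 285. Minimum total cost: 272.

272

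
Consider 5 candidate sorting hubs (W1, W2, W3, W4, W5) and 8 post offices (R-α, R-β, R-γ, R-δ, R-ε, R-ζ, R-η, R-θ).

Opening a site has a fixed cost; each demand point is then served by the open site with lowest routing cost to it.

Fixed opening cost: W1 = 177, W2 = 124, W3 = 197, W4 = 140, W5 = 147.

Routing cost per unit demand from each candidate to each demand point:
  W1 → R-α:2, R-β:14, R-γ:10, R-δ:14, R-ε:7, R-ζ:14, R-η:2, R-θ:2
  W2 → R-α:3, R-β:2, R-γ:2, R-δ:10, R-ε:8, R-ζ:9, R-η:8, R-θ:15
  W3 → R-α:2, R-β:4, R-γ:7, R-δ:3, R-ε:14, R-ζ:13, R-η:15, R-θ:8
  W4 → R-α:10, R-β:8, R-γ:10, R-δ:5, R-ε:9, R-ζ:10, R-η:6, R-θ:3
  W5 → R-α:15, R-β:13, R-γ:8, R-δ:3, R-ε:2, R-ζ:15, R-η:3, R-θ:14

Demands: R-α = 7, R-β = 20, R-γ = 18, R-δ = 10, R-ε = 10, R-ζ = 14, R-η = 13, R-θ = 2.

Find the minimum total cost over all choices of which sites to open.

Open {W2, W5}: assign each demand point to its cheapest open site.
  R-α→W2 7×3=21, R-β→W2 20×2=40, R-γ→W2 18×2=36, R-δ→W5 10×3=30, R-ε→W5 10×2=20, R-ζ→W2 14×9=126, R-η→W5 13×3=39, R-θ→W5 2×14=28
  routing cost 340, fixed 271 → total 611.
Compare {W2}: routing cost 537 + fixed 124 = 661.
Compare {W2, W4}: routing cost 437 + fixed 264 = 701.
Compare {W1, W2}: routing cost 416 + fixed 301 = 717.
All other subsets cost ≥ 661. Minimum total cost: 611.

611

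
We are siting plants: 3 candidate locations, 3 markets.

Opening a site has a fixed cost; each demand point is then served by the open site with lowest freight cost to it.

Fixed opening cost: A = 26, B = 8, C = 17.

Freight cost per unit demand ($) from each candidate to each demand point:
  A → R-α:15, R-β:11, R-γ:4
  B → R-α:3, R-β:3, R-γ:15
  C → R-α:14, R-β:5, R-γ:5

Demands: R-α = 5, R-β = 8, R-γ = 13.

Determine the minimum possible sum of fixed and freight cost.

125

Open {A, B}: assign each demand point to its cheapest open site.
  R-α→B 5×3=15, R-β→B 8×3=24, R-γ→A 13×4=52
  freight cost 91, fixed 34 → total 125.
Compare {B, C}: freight cost 104 + fixed 25 = 129.
Compare {A, B, C}: freight cost 91 + fixed 51 = 142.
Compare {C}: freight cost 175 + fixed 17 = 192.
All other subsets cost ≥ 129. Minimum total cost: 125.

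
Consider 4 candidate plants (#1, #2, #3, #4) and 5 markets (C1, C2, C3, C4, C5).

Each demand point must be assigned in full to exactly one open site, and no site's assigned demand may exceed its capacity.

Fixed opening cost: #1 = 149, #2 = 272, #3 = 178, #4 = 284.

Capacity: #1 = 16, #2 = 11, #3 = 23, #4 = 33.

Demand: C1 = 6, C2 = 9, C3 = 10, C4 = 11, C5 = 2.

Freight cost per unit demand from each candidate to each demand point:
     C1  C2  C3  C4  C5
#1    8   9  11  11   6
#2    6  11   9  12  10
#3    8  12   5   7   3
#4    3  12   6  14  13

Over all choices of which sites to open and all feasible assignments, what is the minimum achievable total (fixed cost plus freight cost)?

Open {#1, #3}; cheapest assignment that respects the capacities:
  #1 (cap 16, load 15): C1, C2 — cost 6×8 + 9×9 = 129
  #3 (cap 23, load 23): C3, C4, C5 — cost 10×5 + 11×7 + 2×3 = 133
  Shipping 262, fixed 327 → total 589.
  Any other capacity-feasible assignment to {#1, #3} ships for at least 262.
Compare {#3, #4}: its best feasible assignment gives total 721.
Compare {#1, #4}: its best feasible assignment gives total 752.
Every other set of open sites that can feasibly serve all demand totals ≥ 721 even under its best assignment. Minimum: 589.

589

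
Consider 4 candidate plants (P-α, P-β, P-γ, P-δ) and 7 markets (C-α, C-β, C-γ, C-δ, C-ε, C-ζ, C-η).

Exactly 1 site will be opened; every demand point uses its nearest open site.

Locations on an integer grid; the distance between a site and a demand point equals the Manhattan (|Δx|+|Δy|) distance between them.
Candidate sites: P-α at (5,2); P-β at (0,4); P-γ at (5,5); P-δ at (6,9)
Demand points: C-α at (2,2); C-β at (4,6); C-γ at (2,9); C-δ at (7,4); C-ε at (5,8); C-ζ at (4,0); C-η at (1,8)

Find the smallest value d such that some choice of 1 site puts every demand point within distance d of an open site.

Open {P-γ}.
  Farthest demand point is C-γ at distance 7 (to P-γ); all others are ≤ 7.
With {P-β} the worst case is 9.
With {P-α} the worst case is 10.
No size-1 selection achieves below 7.

7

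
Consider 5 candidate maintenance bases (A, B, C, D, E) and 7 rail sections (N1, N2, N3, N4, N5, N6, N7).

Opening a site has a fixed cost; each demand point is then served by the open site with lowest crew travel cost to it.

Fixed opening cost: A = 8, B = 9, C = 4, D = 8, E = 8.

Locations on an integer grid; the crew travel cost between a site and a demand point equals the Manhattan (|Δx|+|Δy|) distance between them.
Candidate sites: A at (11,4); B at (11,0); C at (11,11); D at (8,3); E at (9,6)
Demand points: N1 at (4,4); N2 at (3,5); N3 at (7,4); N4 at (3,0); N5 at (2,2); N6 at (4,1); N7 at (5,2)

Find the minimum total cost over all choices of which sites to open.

47

Open {D}: assign each demand point to its cheapest open site.
  N1→D 5, N2→D 7, N3→D 2, N4→D 8, N5→D 7, N6→D 6, N7→D 4
  crew travel cost 39, fixed 8 → total 47.
Compare {C, D}: crew travel cost 39 + fixed 12 = 51.
Compare {A, D}: crew travel cost 39 + fixed 16 = 55.
Compare {D, E}: crew travel cost 39 + fixed 16 = 55.
All other subsets cost ≥ 51. Minimum total cost: 47.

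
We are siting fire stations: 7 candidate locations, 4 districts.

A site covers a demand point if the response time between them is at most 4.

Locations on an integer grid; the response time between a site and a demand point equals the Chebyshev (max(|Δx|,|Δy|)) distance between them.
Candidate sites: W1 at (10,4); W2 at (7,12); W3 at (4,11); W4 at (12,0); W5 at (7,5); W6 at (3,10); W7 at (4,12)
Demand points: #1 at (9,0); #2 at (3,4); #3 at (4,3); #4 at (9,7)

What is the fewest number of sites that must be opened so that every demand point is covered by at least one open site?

Coverage sets (demand points within 4 of each site):
  W1: {#1, #4}
  W2: {}
  W3: {}
  W4: {#1}
  W5: {#2, #3, #4}
  W6: {}
  W7: {}
No single site covers all 4 demand points.
But {W1, W5} covers everything, so the minimum is 2.

2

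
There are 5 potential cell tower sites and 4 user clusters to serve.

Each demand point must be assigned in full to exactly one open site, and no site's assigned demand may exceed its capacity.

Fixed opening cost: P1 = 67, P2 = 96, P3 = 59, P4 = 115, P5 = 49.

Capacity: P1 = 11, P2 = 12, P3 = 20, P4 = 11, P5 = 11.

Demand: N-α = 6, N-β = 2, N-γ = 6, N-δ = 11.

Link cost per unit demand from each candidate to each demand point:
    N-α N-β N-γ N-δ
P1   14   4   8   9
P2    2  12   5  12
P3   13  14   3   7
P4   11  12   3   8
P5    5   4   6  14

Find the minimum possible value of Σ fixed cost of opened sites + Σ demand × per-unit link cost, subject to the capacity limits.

241

Open {P3, P5}; cheapest assignment that respects the capacities:
  P3 (cap 20, load 17): N-γ, N-δ — cost 6×3 + 11×7 = 95
  P5 (cap 11, load 8): N-α, N-β — cost 6×5 + 2×4 = 38
  Shipping 133, fixed 108 → total 241.
  Any other capacity-feasible assignment to {P3, P5} ships for at least 133.
Compare {P2, P3}: its best feasible assignment gives total 286.
Compare {P1, P3, P5}: its best feasible assignment gives total 308.
Every other set of open sites that can feasibly serve all demand totals ≥ 286 even under its best assignment. Minimum: 241.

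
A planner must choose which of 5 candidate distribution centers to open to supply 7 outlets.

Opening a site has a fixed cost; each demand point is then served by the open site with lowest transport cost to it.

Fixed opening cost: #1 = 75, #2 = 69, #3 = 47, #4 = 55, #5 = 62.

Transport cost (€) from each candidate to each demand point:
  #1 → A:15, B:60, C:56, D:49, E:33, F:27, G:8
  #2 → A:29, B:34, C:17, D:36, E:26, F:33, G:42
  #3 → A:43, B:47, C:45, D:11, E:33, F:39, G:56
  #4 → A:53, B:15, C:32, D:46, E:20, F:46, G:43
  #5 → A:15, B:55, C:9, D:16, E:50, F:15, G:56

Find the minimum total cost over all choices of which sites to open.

Open {#4, #5}: assign each demand point to its cheapest open site.
  A→#5 15, B→#4 15, C→#5 9, D→#5 16, E→#4 20, F→#5 15, G→#4 43
  transport cost 133, fixed 117 → total 250.
Compare {#5}: transport cost 216 + fixed 62 = 278.
Compare {#2}: transport cost 217 + fixed 69 = 286.
Compare {#1, #5}: transport cost 151 + fixed 137 = 288.
All other subsets cost ≥ 278. Minimum total cost: 250.

250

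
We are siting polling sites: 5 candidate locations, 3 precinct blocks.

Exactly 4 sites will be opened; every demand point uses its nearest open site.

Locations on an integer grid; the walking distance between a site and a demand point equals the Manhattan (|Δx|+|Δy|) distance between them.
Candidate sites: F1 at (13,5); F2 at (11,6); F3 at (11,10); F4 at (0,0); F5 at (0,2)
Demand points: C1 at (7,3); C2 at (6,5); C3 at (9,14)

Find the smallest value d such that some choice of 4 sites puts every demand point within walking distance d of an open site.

7

Open {F1, F2, F3, F4}.
  Farthest demand point is C1 at walking distance 7 (to F2); all others are ≤ 7.
With {F1, F2, F3, F5} the worst case is 7.
With {F2, F3, F4, F5} the worst case is 7.
No size-4 selection achieves below 7.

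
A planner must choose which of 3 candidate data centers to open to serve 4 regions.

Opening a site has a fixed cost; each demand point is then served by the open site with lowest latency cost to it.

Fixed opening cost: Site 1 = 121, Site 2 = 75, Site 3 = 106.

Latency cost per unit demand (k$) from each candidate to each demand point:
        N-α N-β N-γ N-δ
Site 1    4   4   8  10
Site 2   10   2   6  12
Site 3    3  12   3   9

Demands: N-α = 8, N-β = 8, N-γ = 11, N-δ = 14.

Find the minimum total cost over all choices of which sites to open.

Open {Site 2, Site 3}: assign each demand point to its cheapest open site.
  N-α→Site 3 8×3=24, N-β→Site 2 8×2=16, N-γ→Site 3 11×3=33, N-δ→Site 3 14×9=126
  latency cost 199, fixed 181 → total 380.
Compare {Site 3}: latency cost 279 + fixed 106 = 385.
Compare {Site 2}: latency cost 330 + fixed 75 = 405.
Compare {Site 1}: latency cost 292 + fixed 121 = 413.
All other subsets cost ≥ 385. Minimum total cost: 380.

380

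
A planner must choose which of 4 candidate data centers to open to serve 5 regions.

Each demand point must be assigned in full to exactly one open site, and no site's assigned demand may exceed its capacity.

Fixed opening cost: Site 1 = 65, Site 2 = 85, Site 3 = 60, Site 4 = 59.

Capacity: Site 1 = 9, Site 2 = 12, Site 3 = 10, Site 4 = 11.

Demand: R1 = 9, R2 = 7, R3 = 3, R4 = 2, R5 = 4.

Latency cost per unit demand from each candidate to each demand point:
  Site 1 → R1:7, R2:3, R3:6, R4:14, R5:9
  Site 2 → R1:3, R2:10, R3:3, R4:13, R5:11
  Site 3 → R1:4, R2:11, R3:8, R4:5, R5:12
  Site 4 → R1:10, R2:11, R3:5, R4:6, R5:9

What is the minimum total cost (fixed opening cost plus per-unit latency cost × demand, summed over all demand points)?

304

Open {Site 1, Site 3, Site 4}; cheapest assignment that respects the capacities:
  Site 1 (cap 9, load 7): R2 — cost 7×3 = 21
  Site 3 (cap 10, load 9): R1 — cost 9×4 = 36
  Site 4 (cap 11, load 9): R3, R4, R5 — cost 3×5 + 2×6 + 4×9 = 63
  Shipping 120, fixed 184 → total 304.
  Any other capacity-feasible assignment to {Site 1, Site 3, Site 4} ships for at least 120.
Compare {Site 1, Site 2, Site 4}: its best feasible assignment gives total 314.
Compare {Site 1, Site 2, Site 3}: its best feasible assignment gives total 325.
Every other set of open sites that can feasibly serve all demand totals ≥ 314 even under its best assignment. Minimum: 304.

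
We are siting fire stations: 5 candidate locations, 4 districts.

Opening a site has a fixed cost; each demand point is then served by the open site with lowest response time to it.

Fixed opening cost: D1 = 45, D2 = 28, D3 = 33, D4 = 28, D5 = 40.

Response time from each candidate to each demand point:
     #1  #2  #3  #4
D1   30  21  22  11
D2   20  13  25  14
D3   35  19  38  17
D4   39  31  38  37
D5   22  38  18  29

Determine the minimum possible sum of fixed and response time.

Open {D2}: assign each demand point to its cheapest open site.
  #1→D2 20, #2→D2 13, #3→D2 25, #4→D2 14
  response time 72, fixed 28 → total 100.
Compare {D2, D4}: response time 72 + fixed 56 = 128.
Compare {D1}: response time 84 + fixed 45 = 129.
Compare {D2, D3}: response time 72 + fixed 61 = 133.
All other subsets cost ≥ 128. Minimum total cost: 100.

100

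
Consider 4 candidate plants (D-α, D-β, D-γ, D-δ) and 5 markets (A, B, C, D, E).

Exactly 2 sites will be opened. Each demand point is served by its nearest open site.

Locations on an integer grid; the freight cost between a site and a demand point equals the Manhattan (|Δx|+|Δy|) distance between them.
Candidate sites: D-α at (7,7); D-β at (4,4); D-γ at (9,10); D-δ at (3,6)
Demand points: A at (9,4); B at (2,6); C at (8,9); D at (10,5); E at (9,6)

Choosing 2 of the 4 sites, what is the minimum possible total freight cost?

17

Open {D-α, D-δ}.
  A→D-α 5, B→D-δ 1, C→D-α 3, D→D-α 5, E→D-α 3  ⇒ total 17.
Compare {D-γ, D-δ}: total 19.
Compare {D-α, D-β}: total 20.
No size-2 selection does better; minimum is 17.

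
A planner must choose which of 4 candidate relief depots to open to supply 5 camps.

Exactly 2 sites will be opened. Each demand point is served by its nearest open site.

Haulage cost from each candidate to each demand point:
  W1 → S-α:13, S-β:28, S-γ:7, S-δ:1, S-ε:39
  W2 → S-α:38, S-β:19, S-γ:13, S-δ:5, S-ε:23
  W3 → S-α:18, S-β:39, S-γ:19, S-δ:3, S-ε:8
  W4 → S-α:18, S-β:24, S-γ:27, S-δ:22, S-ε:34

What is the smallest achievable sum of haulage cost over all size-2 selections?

Open {W1, W3}.
  S-α→W1 13, S-β→W1 28, S-γ→W1 7, S-δ→W1 1, S-ε→W3 8  ⇒ total 57.
Compare {W2, W3}: total 61.
Compare {W1, W2}: total 63.
No size-2 selection does better; minimum is 57.

57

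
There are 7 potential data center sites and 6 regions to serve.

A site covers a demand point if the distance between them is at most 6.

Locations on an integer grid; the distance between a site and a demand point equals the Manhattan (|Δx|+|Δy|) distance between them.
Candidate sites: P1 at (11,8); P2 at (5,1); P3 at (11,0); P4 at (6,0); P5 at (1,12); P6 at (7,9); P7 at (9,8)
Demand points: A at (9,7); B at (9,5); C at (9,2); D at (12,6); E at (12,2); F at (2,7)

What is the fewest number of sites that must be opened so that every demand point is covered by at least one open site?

Coverage sets (demand points within 6 of each site):
  P1: {A, B, D}
  P2: {C}
  P3: {C, E}
  P4: {C}
  P5: {F}
  P6: {A, B}
  P7: {A, B, C, D}
No 2 sites suffice: every size-2 union leaves at least one demand point uncovered.
But {P1, P3, P5} covers everything, so the minimum is 3.

3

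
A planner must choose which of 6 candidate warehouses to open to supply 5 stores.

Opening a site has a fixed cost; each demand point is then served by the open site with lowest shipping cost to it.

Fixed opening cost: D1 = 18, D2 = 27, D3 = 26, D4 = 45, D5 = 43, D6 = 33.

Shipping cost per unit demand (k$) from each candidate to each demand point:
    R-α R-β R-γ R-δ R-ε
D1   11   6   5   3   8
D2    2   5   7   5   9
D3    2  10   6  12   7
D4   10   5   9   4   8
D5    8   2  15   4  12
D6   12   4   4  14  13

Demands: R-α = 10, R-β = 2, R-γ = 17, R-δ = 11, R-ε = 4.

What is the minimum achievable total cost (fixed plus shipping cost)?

Open {D1, D3}: assign each demand point to its cheapest open site.
  R-α→D3 10×2=20, R-β→D1 2×6=12, R-γ→D1 17×5=85, R-δ→D1 11×3=33, R-ε→D3 4×7=28
  shipping cost 178, fixed 44 → total 222.
Compare {D1, D2}: shipping cost 180 + fixed 45 = 225.
Compare {D1, D3, D6}: shipping cost 157 + fixed 77 = 234.
Compare {D1, D2, D6}: shipping cost 161 + fixed 78 = 239.
All other subsets cost ≥ 225. Minimum total cost: 222.

222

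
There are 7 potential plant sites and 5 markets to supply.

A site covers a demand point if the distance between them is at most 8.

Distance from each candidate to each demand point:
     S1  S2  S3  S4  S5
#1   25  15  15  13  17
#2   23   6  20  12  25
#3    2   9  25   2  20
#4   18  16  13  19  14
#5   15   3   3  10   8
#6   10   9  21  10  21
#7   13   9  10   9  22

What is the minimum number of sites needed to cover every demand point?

Coverage sets (demand points within 8 of each site):
  #1: {}
  #2: {S2}
  #3: {S1, S4}
  #4: {}
  #5: {S2, S3, S5}
  #6: {}
  #7: {}
No single site covers all 5 demand points.
But {#3, #5} covers everything, so the minimum is 2.

2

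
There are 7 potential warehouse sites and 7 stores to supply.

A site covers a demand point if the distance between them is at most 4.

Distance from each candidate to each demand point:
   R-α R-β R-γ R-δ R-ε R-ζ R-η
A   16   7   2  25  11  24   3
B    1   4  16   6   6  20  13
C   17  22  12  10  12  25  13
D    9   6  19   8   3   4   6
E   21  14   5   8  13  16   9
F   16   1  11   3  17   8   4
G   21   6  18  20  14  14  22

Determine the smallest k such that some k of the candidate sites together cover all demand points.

Coverage sets (demand points within 4 of each site):
  A: {R-γ, R-η}
  B: {R-α, R-β}
  C: {}
  D: {R-ε, R-ζ}
  E: {}
  F: {R-β, R-δ, R-η}
  G: {}
No 3 sites suffice: every size-3 union leaves at least one demand point uncovered.
But {A, B, D, F} covers everything, so the minimum is 4.

4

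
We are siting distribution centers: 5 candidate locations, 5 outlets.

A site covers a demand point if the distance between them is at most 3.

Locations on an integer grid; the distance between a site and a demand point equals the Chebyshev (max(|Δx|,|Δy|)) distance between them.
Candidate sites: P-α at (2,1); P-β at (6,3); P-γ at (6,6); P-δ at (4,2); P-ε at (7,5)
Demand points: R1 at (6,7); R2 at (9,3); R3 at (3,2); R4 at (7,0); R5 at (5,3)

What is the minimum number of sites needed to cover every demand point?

2

Coverage sets (demand points within 3 of each site):
  P-α: {R3, R5}
  P-β: {R2, R3, R4, R5}
  P-γ: {R1, R2, R5}
  P-δ: {R3, R4, R5}
  P-ε: {R1, R2, R5}
No single site covers all 5 demand points.
But {P-β, P-γ} covers everything, so the minimum is 2.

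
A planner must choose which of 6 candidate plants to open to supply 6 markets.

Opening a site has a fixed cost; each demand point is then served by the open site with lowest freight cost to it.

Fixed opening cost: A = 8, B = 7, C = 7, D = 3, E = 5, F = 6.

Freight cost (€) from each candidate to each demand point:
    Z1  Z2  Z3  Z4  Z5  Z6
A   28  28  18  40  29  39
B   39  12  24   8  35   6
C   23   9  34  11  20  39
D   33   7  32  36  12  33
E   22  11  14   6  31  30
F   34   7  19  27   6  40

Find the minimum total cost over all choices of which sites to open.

79

Open {B, E, F}: assign each demand point to its cheapest open site.
  Z1→E 22, Z2→F 7, Z3→E 14, Z4→E 6, Z5→F 6, Z6→B 6
  freight cost 61, fixed 18 → total 79.
Compare {B, D, E}: freight cost 67 + fixed 15 = 82.
Compare {B, D, E, F}: freight cost 61 + fixed 21 = 82.
Compare {B, C, E, F}: freight cost 61 + fixed 25 = 86.
All other subsets cost ≥ 82. Minimum total cost: 79.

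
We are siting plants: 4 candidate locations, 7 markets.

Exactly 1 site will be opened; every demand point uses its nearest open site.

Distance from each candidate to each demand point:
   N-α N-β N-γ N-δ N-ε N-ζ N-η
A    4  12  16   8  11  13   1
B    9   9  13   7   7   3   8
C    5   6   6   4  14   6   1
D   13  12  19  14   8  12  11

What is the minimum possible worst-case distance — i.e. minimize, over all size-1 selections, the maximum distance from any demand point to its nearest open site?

Open {B}.
  Farthest demand point is N-γ at distance 13 (to B); all others are ≤ 13.
With {C} the worst case is 14.
With {A} the worst case is 16.
No size-1 selection achieves below 13.

13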